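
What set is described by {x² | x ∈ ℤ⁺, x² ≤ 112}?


Checking each candidate:
Condition: positive perfect squares ≤ 112
Result = {1, 4, 9, 16, 25, 36, 49, 64, 81, 100}

{1, 4, 9, 16, 25, 36, 49, 64, 81, 100}


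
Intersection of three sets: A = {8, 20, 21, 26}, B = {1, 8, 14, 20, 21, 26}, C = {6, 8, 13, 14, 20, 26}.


A ∩ B = {8, 20, 21, 26}
(A ∩ B) ∩ C = {8, 20, 26}

A ∩ B ∩ C = {8, 20, 26}


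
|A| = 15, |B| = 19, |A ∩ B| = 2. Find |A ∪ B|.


|A ∪ B| = |A| + |B| - |A ∩ B|
= 15 + 19 - 2
= 32

|A ∪ B| = 32


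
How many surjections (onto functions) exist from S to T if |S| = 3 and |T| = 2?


n = |S| = 3, k = |T| = 2. Surjections via inclusion-exclusion:
S(n,k) = Σ(-1)^i × C(k,i) × (k-i)^n, i=0 to k
i=0: (-1)^0×C(2,0)×2^3 = 8
i=1: (-1)^1×C(2,1)×1^3 = -2
i=2: (-1)^2×C(2,2)×0^3 = 0
Total = 6

Number of surjections = 6


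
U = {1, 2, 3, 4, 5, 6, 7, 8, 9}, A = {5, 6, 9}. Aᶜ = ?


Aᶜ = U \ A = elements in U but not in A
U = {1, 2, 3, 4, 5, 6, 7, 8, 9}
A = {5, 6, 9}
Aᶜ = {1, 2, 3, 4, 7, 8}

Aᶜ = {1, 2, 3, 4, 7, 8}


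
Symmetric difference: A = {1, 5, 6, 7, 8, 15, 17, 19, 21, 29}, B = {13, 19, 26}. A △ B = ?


A △ B = (A \ B) ∪ (B \ A) = elements in exactly one of A or B
A \ B = {1, 5, 6, 7, 8, 15, 17, 21, 29}
B \ A = {13, 26}
A △ B = {1, 5, 6, 7, 8, 13, 15, 17, 21, 26, 29}

A △ B = {1, 5, 6, 7, 8, 13, 15, 17, 21, 26, 29}


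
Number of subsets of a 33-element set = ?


Number of subsets = 2^n
= 2^33
= 8589934592

|P(A)| = 8589934592


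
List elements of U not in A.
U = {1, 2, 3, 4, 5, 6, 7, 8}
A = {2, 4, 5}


Aᶜ = U \ A = elements in U but not in A
U = {1, 2, 3, 4, 5, 6, 7, 8}
A = {2, 4, 5}
Aᶜ = {1, 3, 6, 7, 8}

Aᶜ = {1, 3, 6, 7, 8}


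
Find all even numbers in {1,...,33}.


Checking each candidate:
Condition: even numbers in {1,...,33}
Result = {2, 4, 6, 8, 10, 12, 14, 16, 18, 20, 22, 24, 26, 28, 30, 32}

{2, 4, 6, 8, 10, 12, 14, 16, 18, 20, 22, 24, 26, 28, 30, 32}


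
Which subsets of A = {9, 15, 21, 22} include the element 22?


A subset of A contains 22 iff the remaining 3 elements form any subset of A \ {22}.
Count: 2^(n-1) = 2^3 = 8
Subsets containing 22: {22}, {9, 22}, {15, 22}, {21, 22}, {9, 15, 22}, {9, 21, 22}, {15, 21, 22}, {9, 15, 21, 22}

Subsets containing 22 (8 total): {22}, {9, 22}, {15, 22}, {21, 22}, {9, 15, 22}, {9, 21, 22}, {15, 21, 22}, {9, 15, 21, 22}


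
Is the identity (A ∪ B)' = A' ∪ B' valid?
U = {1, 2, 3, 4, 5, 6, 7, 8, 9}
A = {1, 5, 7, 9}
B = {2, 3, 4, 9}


LHS: A ∪ B = {1, 2, 3, 4, 5, 7, 9}
(A ∪ B)' = U \ (A ∪ B) = {6, 8}
A' = {2, 3, 4, 6, 8}, B' = {1, 5, 6, 7, 8}
Claimed RHS: A' ∪ B' = {1, 2, 3, 4, 5, 6, 7, 8}
Identity is INVALID: LHS = {6, 8} but the RHS claimed here equals {1, 2, 3, 4, 5, 6, 7, 8}. The correct form is (A ∪ B)' = A' ∩ B'.

Identity is invalid: (A ∪ B)' = {6, 8} but A' ∪ B' = {1, 2, 3, 4, 5, 6, 7, 8}. The correct De Morgan law is (A ∪ B)' = A' ∩ B'.


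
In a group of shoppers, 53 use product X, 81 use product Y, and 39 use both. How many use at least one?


|A ∪ B| = |A| + |B| - |A ∩ B|
= 53 + 81 - 39
= 95

|A ∪ B| = 95


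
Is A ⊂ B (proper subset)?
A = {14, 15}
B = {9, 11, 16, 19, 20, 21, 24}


A ⊂ B requires: A ⊆ B AND A ≠ B.
A ⊆ B? No
A ⊄ B, so A is not a proper subset.

No, A is not a proper subset of B


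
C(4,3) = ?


C(n,k) = n! / (k!(n-k)!)
C(4,3) = 4! / (3!1!)
= 4

C(4,3) = 4


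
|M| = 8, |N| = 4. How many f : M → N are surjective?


n = |M| = 8, k = |N| = 4. Surjections via inclusion-exclusion:
S(n,k) = Σ(-1)^i × C(k,i) × (k-i)^n, i=0 to k
i=0: (-1)^0×C(4,0)×4^8 = 65536
i=1: (-1)^1×C(4,1)×3^8 = -26244
i=2: (-1)^2×C(4,2)×2^8 = 1536
i=3: (-1)^3×C(4,3)×1^8 = -4
i=4: (-1)^4×C(4,4)×0^8 = 0
Total = 40824

Number of surjections = 40824


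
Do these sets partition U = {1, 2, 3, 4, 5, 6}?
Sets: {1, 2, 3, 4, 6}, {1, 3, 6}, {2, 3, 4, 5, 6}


A partition requires: (1) non-empty parts, (2) pairwise disjoint, (3) union = U
Parts: {1, 2, 3, 4, 6}, {1, 3, 6}, {2, 3, 4, 5, 6}
Union of parts: {1, 2, 3, 4, 5, 6}
U = {1, 2, 3, 4, 5, 6}
All non-empty? True
Pairwise disjoint? False
Covers U? True

No, not a valid partition


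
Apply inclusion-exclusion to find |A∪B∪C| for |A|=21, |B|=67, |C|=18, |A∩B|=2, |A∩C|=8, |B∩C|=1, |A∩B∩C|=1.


|A∪B∪C| = |A|+|B|+|C| - |A∩B|-|A∩C|-|B∩C| + |A∩B∩C|
= 21+67+18 - 2-8-1 + 1
= 106 - 11 + 1
= 96

|A ∪ B ∪ C| = 96


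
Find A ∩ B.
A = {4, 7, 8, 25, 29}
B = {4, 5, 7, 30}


A ∩ B = elements in both A and B
A = {4, 7, 8, 25, 29}
B = {4, 5, 7, 30}
A ∩ B = {4, 7}

A ∩ B = {4, 7}


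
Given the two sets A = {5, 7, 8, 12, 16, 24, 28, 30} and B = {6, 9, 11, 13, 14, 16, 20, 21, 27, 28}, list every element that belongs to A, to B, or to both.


A ∪ B = all elements in A or B (or both)
A = {5, 7, 8, 12, 16, 24, 28, 30}
B = {6, 9, 11, 13, 14, 16, 20, 21, 27, 28}
A ∪ B = {5, 6, 7, 8, 9, 11, 12, 13, 14, 16, 20, 21, 24, 27, 28, 30}

A ∪ B = {5, 6, 7, 8, 9, 11, 12, 13, 14, 16, 20, 21, 24, 27, 28, 30}


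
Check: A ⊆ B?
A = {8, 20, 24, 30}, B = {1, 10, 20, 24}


A ⊆ B means every element of A is in B.
Elements in A not in B: {8, 30}
So A ⊄ B.

No, A ⊄ B


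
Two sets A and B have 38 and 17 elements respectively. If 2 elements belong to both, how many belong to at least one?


|A ∪ B| = |A| + |B| - |A ∩ B|
= 38 + 17 - 2
= 53

|A ∪ B| = 53


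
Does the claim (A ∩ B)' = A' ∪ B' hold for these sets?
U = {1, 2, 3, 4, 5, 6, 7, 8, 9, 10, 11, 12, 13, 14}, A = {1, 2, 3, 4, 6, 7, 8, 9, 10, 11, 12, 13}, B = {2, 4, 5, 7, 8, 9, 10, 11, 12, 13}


LHS: A ∩ B = {2, 4, 7, 8, 9, 10, 11, 12, 13}
(A ∩ B)' = U \ (A ∩ B) = {1, 3, 5, 6, 14}
A' = {5, 14}, B' = {1, 3, 6, 14}
Claimed RHS: A' ∪ B' = {1, 3, 5, 6, 14}
Identity is VALID: LHS = RHS = {1, 3, 5, 6, 14} ✓

Identity is valid. (A ∩ B)' = A' ∪ B' = {1, 3, 5, 6, 14}


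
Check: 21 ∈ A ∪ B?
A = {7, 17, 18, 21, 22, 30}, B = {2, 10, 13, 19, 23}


A = {7, 17, 18, 21, 22, 30}, B = {2, 10, 13, 19, 23}
A ∪ B = all elements in A or B
A ∪ B = {2, 7, 10, 13, 17, 18, 19, 21, 22, 23, 30}
Checking if 21 ∈ A ∪ B
21 is in A ∪ B → True

21 ∈ A ∪ B


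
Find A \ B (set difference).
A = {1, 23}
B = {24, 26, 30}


A \ B = elements in A but not in B
A = {1, 23}
B = {24, 26, 30}
Remove from A any elements in B
A \ B = {1, 23}

A \ B = {1, 23}


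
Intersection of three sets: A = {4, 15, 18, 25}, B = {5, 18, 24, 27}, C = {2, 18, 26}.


A ∩ B = {18}
(A ∩ B) ∩ C = {18}

A ∩ B ∩ C = {18}


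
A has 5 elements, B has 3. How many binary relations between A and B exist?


A relation from A to B is any subset of A × B.
|A × B| = 5 × 3 = 15
# relations = 2^|A × B| = 2^15 = 32768

Number of relations = 32768


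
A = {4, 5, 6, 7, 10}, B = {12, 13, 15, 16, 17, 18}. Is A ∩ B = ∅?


Disjoint means A ∩ B = ∅.
A ∩ B = ∅
A ∩ B = ∅, so A and B are disjoint.

Yes, A and B are disjoint


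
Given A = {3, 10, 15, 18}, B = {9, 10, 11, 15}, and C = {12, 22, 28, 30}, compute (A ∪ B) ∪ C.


A ∪ B = {3, 9, 10, 11, 15, 18}
(A ∪ B) ∪ C = {3, 9, 10, 11, 12, 15, 18, 22, 28, 30}

A ∪ B ∪ C = {3, 9, 10, 11, 12, 15, 18, 22, 28, 30}


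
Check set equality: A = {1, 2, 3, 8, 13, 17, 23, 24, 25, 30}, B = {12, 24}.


Two sets are equal iff they have exactly the same elements.
A = {1, 2, 3, 8, 13, 17, 23, 24, 25, 30}
B = {12, 24}
Differences: {1, 2, 3, 8, 12, 13, 17, 23, 25, 30}
A ≠ B

No, A ≠ B


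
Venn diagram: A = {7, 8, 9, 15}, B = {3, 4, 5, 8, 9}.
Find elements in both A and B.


A = {7, 8, 9, 15}
B = {3, 4, 5, 8, 9}
Region: in both A and B
Elements: {8, 9}

Elements in both A and B: {8, 9}


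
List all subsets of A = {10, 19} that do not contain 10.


A subset of A that omits 10 is a subset of A \ {10}, so there are 2^(n-1) = 2^1 = 2 of them.
Subsets excluding 10: ∅, {19}

Subsets excluding 10 (2 total): ∅, {19}


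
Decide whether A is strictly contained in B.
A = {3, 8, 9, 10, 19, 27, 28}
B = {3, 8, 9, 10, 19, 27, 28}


A ⊂ B requires: A ⊆ B AND A ≠ B.
A ⊆ B? Yes
A = B? Yes
A = B, so A is not a PROPER subset.

No, A is not a proper subset of B


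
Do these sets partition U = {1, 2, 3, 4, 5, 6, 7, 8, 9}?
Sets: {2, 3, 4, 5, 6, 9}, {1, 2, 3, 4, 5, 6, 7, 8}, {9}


A partition requires: (1) non-empty parts, (2) pairwise disjoint, (3) union = U
Parts: {2, 3, 4, 5, 6, 9}, {1, 2, 3, 4, 5, 6, 7, 8}, {9}
Union of parts: {1, 2, 3, 4, 5, 6, 7, 8, 9}
U = {1, 2, 3, 4, 5, 6, 7, 8, 9}
All non-empty? True
Pairwise disjoint? False
Covers U? True

No, not a valid partition


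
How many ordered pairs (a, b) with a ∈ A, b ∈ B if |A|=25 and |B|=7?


|A × B| = |A| × |B|
= 25 × 7
= 175

|A × B| = 175


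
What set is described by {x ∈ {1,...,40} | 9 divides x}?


Checking each candidate:
Condition: multiples of 9 in {1,...,40}
Result = {9, 18, 27, 36}

{9, 18, 27, 36}


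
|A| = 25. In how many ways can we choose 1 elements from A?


C(n,k) = n! / (k!(n-k)!)
C(25,1) = 25! / (1!24!)
= 25

C(25,1) = 25


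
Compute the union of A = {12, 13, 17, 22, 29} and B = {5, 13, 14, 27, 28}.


A ∪ B = all elements in A or B (or both)
A = {12, 13, 17, 22, 29}
B = {5, 13, 14, 27, 28}
A ∪ B = {5, 12, 13, 14, 17, 22, 27, 28, 29}

A ∪ B = {5, 12, 13, 14, 17, 22, 27, 28, 29}


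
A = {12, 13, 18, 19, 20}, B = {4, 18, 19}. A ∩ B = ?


A ∩ B = elements in both A and B
A = {12, 13, 18, 19, 20}
B = {4, 18, 19}
A ∩ B = {18, 19}

A ∩ B = {18, 19}


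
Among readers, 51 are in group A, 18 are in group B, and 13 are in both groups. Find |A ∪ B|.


|A ∪ B| = |A| + |B| - |A ∩ B|
= 51 + 18 - 13
= 56

|A ∪ B| = 56


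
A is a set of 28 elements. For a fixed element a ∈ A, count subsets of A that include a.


Subsets of A containing a correspond to subsets of A \ {a}, which has 27 elements.
Count = 2^(n-1) = 2^27
= 134217728

Number of subsets containing a = 134217728


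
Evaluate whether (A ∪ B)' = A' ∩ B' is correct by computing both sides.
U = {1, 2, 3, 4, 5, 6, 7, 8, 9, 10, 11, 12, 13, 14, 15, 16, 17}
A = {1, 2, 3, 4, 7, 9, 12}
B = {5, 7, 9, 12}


LHS: A ∪ B = {1, 2, 3, 4, 5, 7, 9, 12}
(A ∪ B)' = U \ (A ∪ B) = {6, 8, 10, 11, 13, 14, 15, 16, 17}
A' = {5, 6, 8, 10, 11, 13, 14, 15, 16, 17}, B' = {1, 2, 3, 4, 6, 8, 10, 11, 13, 14, 15, 16, 17}
Claimed RHS: A' ∩ B' = {6, 8, 10, 11, 13, 14, 15, 16, 17}
Identity is VALID: LHS = RHS = {6, 8, 10, 11, 13, 14, 15, 16, 17} ✓

Identity is valid. (A ∪ B)' = A' ∩ B' = {6, 8, 10, 11, 13, 14, 15, 16, 17}


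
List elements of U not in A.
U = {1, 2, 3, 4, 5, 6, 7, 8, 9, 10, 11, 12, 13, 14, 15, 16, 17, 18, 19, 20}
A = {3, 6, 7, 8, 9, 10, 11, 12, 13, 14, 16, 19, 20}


Aᶜ = U \ A = elements in U but not in A
U = {1, 2, 3, 4, 5, 6, 7, 8, 9, 10, 11, 12, 13, 14, 15, 16, 17, 18, 19, 20}
A = {3, 6, 7, 8, 9, 10, 11, 12, 13, 14, 16, 19, 20}
Aᶜ = {1, 2, 4, 5, 15, 17, 18}

Aᶜ = {1, 2, 4, 5, 15, 17, 18}


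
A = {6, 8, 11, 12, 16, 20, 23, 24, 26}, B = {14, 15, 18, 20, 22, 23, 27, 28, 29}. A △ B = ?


A △ B = (A \ B) ∪ (B \ A) = elements in exactly one of A or B
A \ B = {6, 8, 11, 12, 16, 24, 26}
B \ A = {14, 15, 18, 22, 27, 28, 29}
A △ B = {6, 8, 11, 12, 14, 15, 16, 18, 22, 24, 26, 27, 28, 29}

A △ B = {6, 8, 11, 12, 14, 15, 16, 18, 22, 24, 26, 27, 28, 29}


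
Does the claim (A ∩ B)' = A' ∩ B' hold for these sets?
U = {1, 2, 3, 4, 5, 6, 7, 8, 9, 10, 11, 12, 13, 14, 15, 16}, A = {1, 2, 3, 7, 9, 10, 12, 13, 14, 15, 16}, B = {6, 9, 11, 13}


LHS: A ∩ B = {9, 13}
(A ∩ B)' = U \ (A ∩ B) = {1, 2, 3, 4, 5, 6, 7, 8, 10, 11, 12, 14, 15, 16}
A' = {4, 5, 6, 8, 11}, B' = {1, 2, 3, 4, 5, 7, 8, 10, 12, 14, 15, 16}
Claimed RHS: A' ∩ B' = {4, 5, 8}
Identity is INVALID: LHS = {1, 2, 3, 4, 5, 6, 7, 8, 10, 11, 12, 14, 15, 16} but the RHS claimed here equals {4, 5, 8}. The correct form is (A ∩ B)' = A' ∪ B'.

Identity is invalid: (A ∩ B)' = {1, 2, 3, 4, 5, 6, 7, 8, 10, 11, 12, 14, 15, 16} but A' ∩ B' = {4, 5, 8}. The correct De Morgan law is (A ∩ B)' = A' ∪ B'.


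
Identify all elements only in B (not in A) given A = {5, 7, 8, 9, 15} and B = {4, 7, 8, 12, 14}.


A = {5, 7, 8, 9, 15}
B = {4, 7, 8, 12, 14}
Region: only in B (not in A)
Elements: {4, 12, 14}

Elements only in B (not in A): {4, 12, 14}


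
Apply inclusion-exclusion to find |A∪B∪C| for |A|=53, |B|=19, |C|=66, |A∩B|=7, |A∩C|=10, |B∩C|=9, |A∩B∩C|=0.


|A∪B∪C| = |A|+|B|+|C| - |A∩B|-|A∩C|-|B∩C| + |A∩B∩C|
= 53+19+66 - 7-10-9 + 0
= 138 - 26 + 0
= 112

|A ∪ B ∪ C| = 112


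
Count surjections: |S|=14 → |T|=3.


n = |S| = 14, k = |T| = 3. Surjections via inclusion-exclusion:
S(n,k) = Σ(-1)^i × C(k,i) × (k-i)^n, i=0 to k
i=0: (-1)^0×C(3,0)×3^14 = 4782969
i=1: (-1)^1×C(3,1)×2^14 = -49152
i=2: (-1)^2×C(3,2)×1^14 = 3
i=3: (-1)^3×C(3,3)×0^14 = 0
Total = 4733820

Number of surjections = 4733820


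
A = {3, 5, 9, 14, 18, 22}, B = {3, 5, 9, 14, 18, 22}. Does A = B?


Two sets are equal iff they have exactly the same elements.
A = {3, 5, 9, 14, 18, 22}
B = {3, 5, 9, 14, 18, 22}
Same elements → A = B

Yes, A = B


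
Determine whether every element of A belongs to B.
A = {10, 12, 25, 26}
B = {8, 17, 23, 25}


A ⊆ B means every element of A is in B.
Elements in A not in B: {10, 12, 26}
So A ⊄ B.

No, A ⊄ B


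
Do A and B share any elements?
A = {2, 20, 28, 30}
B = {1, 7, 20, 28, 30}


Disjoint means A ∩ B = ∅.
A ∩ B = {20, 28, 30}
A ∩ B ≠ ∅, so A and B are NOT disjoint.

Yes — A and B share the element(s) of A ∩ B = {20, 28, 30}, so they are not disjoint


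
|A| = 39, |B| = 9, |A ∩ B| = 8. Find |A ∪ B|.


|A ∪ B| = |A| + |B| - |A ∩ B|
= 39 + 9 - 8
= 40

|A ∪ B| = 40


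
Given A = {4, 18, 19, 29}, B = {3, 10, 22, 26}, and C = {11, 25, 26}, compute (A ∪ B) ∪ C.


A ∪ B = {3, 4, 10, 18, 19, 22, 26, 29}
(A ∪ B) ∪ C = {3, 4, 10, 11, 18, 19, 22, 25, 26, 29}

A ∪ B ∪ C = {3, 4, 10, 11, 18, 19, 22, 25, 26, 29}


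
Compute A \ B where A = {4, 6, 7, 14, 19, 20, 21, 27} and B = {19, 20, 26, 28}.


A \ B = elements in A but not in B
A = {4, 6, 7, 14, 19, 20, 21, 27}
B = {19, 20, 26, 28}
Remove from A any elements in B
A \ B = {4, 6, 7, 14, 21, 27}

A \ B = {4, 6, 7, 14, 21, 27}


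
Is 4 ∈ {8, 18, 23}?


A = {8, 18, 23}
Checking if 4 is in A
4 is not in A → False

4 ∉ A


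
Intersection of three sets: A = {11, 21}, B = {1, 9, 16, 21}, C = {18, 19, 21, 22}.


A ∩ B = {21}
(A ∩ B) ∩ C = {21}

A ∩ B ∩ C = {21}


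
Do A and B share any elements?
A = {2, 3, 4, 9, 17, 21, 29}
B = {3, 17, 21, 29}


Disjoint means A ∩ B = ∅.
A ∩ B = {3, 17, 21, 29}
A ∩ B ≠ ∅, so A and B are NOT disjoint.

Yes — A and B share the element(s) of A ∩ B = {3, 17, 21, 29}, so they are not disjoint


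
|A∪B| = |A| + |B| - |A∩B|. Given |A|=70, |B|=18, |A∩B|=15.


|A ∪ B| = |A| + |B| - |A ∩ B|
= 70 + 18 - 15
= 73

|A ∪ B| = 73


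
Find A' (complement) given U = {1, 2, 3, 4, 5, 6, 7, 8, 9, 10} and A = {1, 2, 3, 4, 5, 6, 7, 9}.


Aᶜ = U \ A = elements in U but not in A
U = {1, 2, 3, 4, 5, 6, 7, 8, 9, 10}
A = {1, 2, 3, 4, 5, 6, 7, 9}
Aᶜ = {8, 10}

Aᶜ = {8, 10}


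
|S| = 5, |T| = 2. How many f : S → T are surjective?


n = |S| = 5, k = |T| = 2. Surjections via inclusion-exclusion:
S(n,k) = Σ(-1)^i × C(k,i) × (k-i)^n, i=0 to k
i=0: (-1)^0×C(2,0)×2^5 = 32
i=1: (-1)^1×C(2,1)×1^5 = -2
i=2: (-1)^2×C(2,2)×0^5 = 0
Total = 30

Number of surjections = 30


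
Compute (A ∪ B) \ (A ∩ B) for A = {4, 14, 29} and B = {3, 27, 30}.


A △ B = (A \ B) ∪ (B \ A) = elements in exactly one of A or B
A \ B = {4, 14, 29}
B \ A = {3, 27, 30}
A △ B = {3, 4, 14, 27, 29, 30}

A △ B = {3, 4, 14, 27, 29, 30}


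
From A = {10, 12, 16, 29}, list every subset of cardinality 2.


|A| = 4, so A has C(4,2) = 6 subsets of size 2.
Enumerate by choosing 2 elements from A at a time:
{10, 12}, {10, 16}, {10, 29}, {12, 16}, {12, 29}, {16, 29}

2-element subsets (6 total): {10, 12}, {10, 16}, {10, 29}, {12, 16}, {12, 29}, {16, 29}


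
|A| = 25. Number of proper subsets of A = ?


Total subsets = 2^n = 2^25 = 33554432
Proper subsets exclude the set itself: 2^n - 1
= 33554432 - 1
= 33554431

Number of proper subsets = 33554431


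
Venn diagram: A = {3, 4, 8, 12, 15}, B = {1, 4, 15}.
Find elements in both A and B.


A = {3, 4, 8, 12, 15}
B = {1, 4, 15}
Region: in both A and B
Elements: {4, 15}

Elements in both A and B: {4, 15}


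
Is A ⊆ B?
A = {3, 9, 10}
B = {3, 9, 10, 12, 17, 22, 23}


A ⊆ B means every element of A is in B.
All elements of A are in B.
So A ⊆ B.

Yes, A ⊆ B


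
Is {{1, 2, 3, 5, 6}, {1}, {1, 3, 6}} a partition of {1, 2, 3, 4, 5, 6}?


A partition requires: (1) non-empty parts, (2) pairwise disjoint, (3) union = U
Parts: {1, 2, 3, 5, 6}, {1}, {1, 3, 6}
Union of parts: {1, 2, 3, 5, 6}
U = {1, 2, 3, 4, 5, 6}
All non-empty? True
Pairwise disjoint? False
Covers U? False

No, not a valid partition


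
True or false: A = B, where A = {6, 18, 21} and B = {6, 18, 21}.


Two sets are equal iff they have exactly the same elements.
A = {6, 18, 21}
B = {6, 18, 21}
Same elements → A = B

Yes, A = B


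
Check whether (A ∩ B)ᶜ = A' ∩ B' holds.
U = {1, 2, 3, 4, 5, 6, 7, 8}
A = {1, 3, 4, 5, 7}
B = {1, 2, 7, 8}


LHS: A ∩ B = {1, 7}
(A ∩ B)' = U \ (A ∩ B) = {2, 3, 4, 5, 6, 8}
A' = {2, 6, 8}, B' = {3, 4, 5, 6}
Claimed RHS: A' ∩ B' = {6}
Identity is INVALID: LHS = {2, 3, 4, 5, 6, 8} but the RHS claimed here equals {6}. The correct form is (A ∩ B)' = A' ∪ B'.

Identity is invalid: (A ∩ B)' = {2, 3, 4, 5, 6, 8} but A' ∩ B' = {6}. The correct De Morgan law is (A ∩ B)' = A' ∪ B'.


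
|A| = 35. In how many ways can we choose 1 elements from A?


C(n,k) = n! / (k!(n-k)!)
C(35,1) = 35! / (1!34!)
= 35

C(35,1) = 35


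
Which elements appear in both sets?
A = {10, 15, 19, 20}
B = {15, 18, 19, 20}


A ∩ B = elements in both A and B
A = {10, 15, 19, 20}
B = {15, 18, 19, 20}
A ∩ B = {15, 19, 20}

A ∩ B = {15, 19, 20}


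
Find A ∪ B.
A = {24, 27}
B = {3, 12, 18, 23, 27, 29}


A ∪ B = all elements in A or B (or both)
A = {24, 27}
B = {3, 12, 18, 23, 27, 29}
A ∪ B = {3, 12, 18, 23, 24, 27, 29}

A ∪ B = {3, 12, 18, 23, 24, 27, 29}


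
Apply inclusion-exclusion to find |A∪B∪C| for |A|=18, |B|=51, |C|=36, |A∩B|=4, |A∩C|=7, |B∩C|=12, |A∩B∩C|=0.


|A∪B∪C| = |A|+|B|+|C| - |A∩B|-|A∩C|-|B∩C| + |A∩B∩C|
= 18+51+36 - 4-7-12 + 0
= 105 - 23 + 0
= 82

|A ∪ B ∪ C| = 82


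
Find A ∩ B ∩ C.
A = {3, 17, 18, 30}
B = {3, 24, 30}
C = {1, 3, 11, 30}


A ∩ B = {3, 30}
(A ∩ B) ∩ C = {3, 30}

A ∩ B ∩ C = {3, 30}


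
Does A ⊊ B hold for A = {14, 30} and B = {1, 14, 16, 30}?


A ⊂ B requires: A ⊆ B AND A ≠ B.
A ⊆ B? Yes
A = B? No
A ⊂ B: Yes (A is a proper subset of B)

Yes, A ⊂ B


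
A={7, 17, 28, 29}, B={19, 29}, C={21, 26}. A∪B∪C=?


A ∪ B = {7, 17, 19, 28, 29}
(A ∪ B) ∪ C = {7, 17, 19, 21, 26, 28, 29}

A ∪ B ∪ C = {7, 17, 19, 21, 26, 28, 29}


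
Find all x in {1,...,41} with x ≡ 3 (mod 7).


Checking each candidate:
Condition: x in {1,...,41} with x ≡ 3 (mod 7)
Result = {3, 10, 17, 24, 31, 38}

{3, 10, 17, 24, 31, 38}


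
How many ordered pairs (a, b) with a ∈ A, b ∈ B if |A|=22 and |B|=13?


|A × B| = |A| × |B|
= 22 × 13
= 286

|A × B| = 286


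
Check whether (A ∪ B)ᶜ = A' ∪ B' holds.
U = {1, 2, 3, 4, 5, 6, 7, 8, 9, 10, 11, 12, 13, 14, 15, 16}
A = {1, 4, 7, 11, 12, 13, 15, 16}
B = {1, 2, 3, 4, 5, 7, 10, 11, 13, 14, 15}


LHS: A ∪ B = {1, 2, 3, 4, 5, 7, 10, 11, 12, 13, 14, 15, 16}
(A ∪ B)' = U \ (A ∪ B) = {6, 8, 9}
A' = {2, 3, 5, 6, 8, 9, 10, 14}, B' = {6, 8, 9, 12, 16}
Claimed RHS: A' ∪ B' = {2, 3, 5, 6, 8, 9, 10, 12, 14, 16}
Identity is INVALID: LHS = {6, 8, 9} but the RHS claimed here equals {2, 3, 5, 6, 8, 9, 10, 12, 14, 16}. The correct form is (A ∪ B)' = A' ∩ B'.

Identity is invalid: (A ∪ B)' = {6, 8, 9} but A' ∪ B' = {2, 3, 5, 6, 8, 9, 10, 12, 14, 16}. The correct De Morgan law is (A ∪ B)' = A' ∩ B'.


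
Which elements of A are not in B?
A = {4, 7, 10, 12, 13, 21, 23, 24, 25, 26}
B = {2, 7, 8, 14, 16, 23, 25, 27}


A \ B = elements in A but not in B
A = {4, 7, 10, 12, 13, 21, 23, 24, 25, 26}
B = {2, 7, 8, 14, 16, 23, 25, 27}
Remove from A any elements in B
A \ B = {4, 10, 12, 13, 21, 24, 26}

A \ B = {4, 10, 12, 13, 21, 24, 26}


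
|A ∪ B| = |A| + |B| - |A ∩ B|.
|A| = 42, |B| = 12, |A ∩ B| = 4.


|A ∪ B| = |A| + |B| - |A ∩ B|
= 42 + 12 - 4
= 50

|A ∪ B| = 50


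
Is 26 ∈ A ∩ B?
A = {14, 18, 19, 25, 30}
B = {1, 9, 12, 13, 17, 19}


A = {14, 18, 19, 25, 30}, B = {1, 9, 12, 13, 17, 19}
A ∩ B = elements in both A and B
A ∩ B = {19}
Checking if 26 ∈ A ∩ B
26 is not in A ∩ B → False

26 ∉ A ∩ B


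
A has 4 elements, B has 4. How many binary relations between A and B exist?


A relation from A to B is any subset of A × B.
|A × B| = 4 × 4 = 16
# relations = 2^|A × B| = 2^16 = 65536

Number of relations = 65536


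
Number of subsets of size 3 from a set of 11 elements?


C(n,k) = n! / (k!(n-k)!)
C(11,3) = 11! / (3!8!)
= 165

C(11,3) = 165


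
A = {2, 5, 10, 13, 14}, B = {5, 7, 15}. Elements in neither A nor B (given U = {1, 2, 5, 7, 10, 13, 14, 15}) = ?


A = {2, 5, 10, 13, 14}
B = {5, 7, 15}
Region: in neither A nor B (given U = {1, 2, 5, 7, 10, 13, 14, 15})
Elements: {1}

Elements in neither A nor B (given U = {1, 2, 5, 7, 10, 13, 14, 15}): {1}


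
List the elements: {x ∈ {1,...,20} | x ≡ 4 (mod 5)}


Checking each candidate:
Condition: x in {1,...,20} with x ≡ 4 (mod 5)
Result = {4, 9, 14, 19}

{4, 9, 14, 19}


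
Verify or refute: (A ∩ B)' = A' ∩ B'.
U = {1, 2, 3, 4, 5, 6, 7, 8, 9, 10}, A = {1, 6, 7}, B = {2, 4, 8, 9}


LHS: A ∩ B = ∅
(A ∩ B)' = U \ (A ∩ B) = {1, 2, 3, 4, 5, 6, 7, 8, 9, 10}
A' = {2, 3, 4, 5, 8, 9, 10}, B' = {1, 3, 5, 6, 7, 10}
Claimed RHS: A' ∩ B' = {3, 5, 10}
Identity is INVALID: LHS = {1, 2, 3, 4, 5, 6, 7, 8, 9, 10} but the RHS claimed here equals {3, 5, 10}. The correct form is (A ∩ B)' = A' ∪ B'.

Identity is invalid: (A ∩ B)' = {1, 2, 3, 4, 5, 6, 7, 8, 9, 10} but A' ∩ B' = {3, 5, 10}. The correct De Morgan law is (A ∩ B)' = A' ∪ B'.


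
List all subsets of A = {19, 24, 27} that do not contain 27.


A subset of A that omits 27 is a subset of A \ {27}, so there are 2^(n-1) = 2^2 = 4 of them.
Subsets excluding 27: ∅, {19}, {24}, {19, 24}

Subsets excluding 27 (4 total): ∅, {19}, {24}, {19, 24}


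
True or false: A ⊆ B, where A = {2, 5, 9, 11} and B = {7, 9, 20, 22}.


A ⊆ B means every element of A is in B.
Elements in A not in B: {2, 5, 11}
So A ⊄ B.

No, A ⊄ B


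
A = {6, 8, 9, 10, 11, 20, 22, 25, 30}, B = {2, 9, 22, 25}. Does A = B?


Two sets are equal iff they have exactly the same elements.
A = {6, 8, 9, 10, 11, 20, 22, 25, 30}
B = {2, 9, 22, 25}
Differences: {2, 6, 8, 10, 11, 20, 30}
A ≠ B

No, A ≠ B


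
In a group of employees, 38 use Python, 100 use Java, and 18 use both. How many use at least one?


|A ∪ B| = |A| + |B| - |A ∩ B|
= 38 + 100 - 18
= 120

|A ∪ B| = 120


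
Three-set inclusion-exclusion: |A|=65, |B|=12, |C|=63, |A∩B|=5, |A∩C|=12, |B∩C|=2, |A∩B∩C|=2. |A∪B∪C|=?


|A∪B∪C| = |A|+|B|+|C| - |A∩B|-|A∩C|-|B∩C| + |A∩B∩C|
= 65+12+63 - 5-12-2 + 2
= 140 - 19 + 2
= 123

|A ∪ B ∪ C| = 123


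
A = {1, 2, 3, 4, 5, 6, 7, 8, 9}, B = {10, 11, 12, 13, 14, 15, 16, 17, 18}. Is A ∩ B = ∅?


Disjoint means A ∩ B = ∅.
A ∩ B = ∅
A ∩ B = ∅, so A and B are disjoint.

Yes, A and B are disjoint


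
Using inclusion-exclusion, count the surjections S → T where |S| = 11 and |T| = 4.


n = |S| = 11, k = |T| = 4. Surjections via inclusion-exclusion:
S(n,k) = Σ(-1)^i × C(k,i) × (k-i)^n, i=0 to k
i=0: (-1)^0×C(4,0)×4^11 = 4194304
i=1: (-1)^1×C(4,1)×3^11 = -708588
i=2: (-1)^2×C(4,2)×2^11 = 12288
i=3: (-1)^3×C(4,3)×1^11 = -4
i=4: (-1)^4×C(4,4)×0^11 = 0
Total = 3498000

Number of surjections = 3498000


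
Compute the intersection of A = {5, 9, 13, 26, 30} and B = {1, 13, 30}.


A ∩ B = elements in both A and B
A = {5, 9, 13, 26, 30}
B = {1, 13, 30}
A ∩ B = {13, 30}

A ∩ B = {13, 30}


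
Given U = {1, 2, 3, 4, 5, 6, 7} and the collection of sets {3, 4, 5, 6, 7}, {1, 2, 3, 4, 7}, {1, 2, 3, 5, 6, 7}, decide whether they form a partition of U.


A partition requires: (1) non-empty parts, (2) pairwise disjoint, (3) union = U
Parts: {3, 4, 5, 6, 7}, {1, 2, 3, 4, 7}, {1, 2, 3, 5, 6, 7}
Union of parts: {1, 2, 3, 4, 5, 6, 7}
U = {1, 2, 3, 4, 5, 6, 7}
All non-empty? True
Pairwise disjoint? False
Covers U? True

No, not a valid partition


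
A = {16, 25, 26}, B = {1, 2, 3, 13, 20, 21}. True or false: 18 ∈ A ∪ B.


A = {16, 25, 26}, B = {1, 2, 3, 13, 20, 21}
A ∪ B = all elements in A or B
A ∪ B = {1, 2, 3, 13, 16, 20, 21, 25, 26}
Checking if 18 ∈ A ∪ B
18 is not in A ∪ B → False

18 ∉ A ∪ B


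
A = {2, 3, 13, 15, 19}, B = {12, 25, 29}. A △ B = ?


A △ B = (A \ B) ∪ (B \ A) = elements in exactly one of A or B
A \ B = {2, 3, 13, 15, 19}
B \ A = {12, 25, 29}
A △ B = {2, 3, 12, 13, 15, 19, 25, 29}

A △ B = {2, 3, 12, 13, 15, 19, 25, 29}


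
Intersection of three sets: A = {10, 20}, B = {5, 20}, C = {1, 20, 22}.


A ∩ B = {20}
(A ∩ B) ∩ C = {20}

A ∩ B ∩ C = {20}


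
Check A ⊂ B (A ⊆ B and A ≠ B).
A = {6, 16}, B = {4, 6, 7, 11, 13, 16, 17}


A ⊂ B requires: A ⊆ B AND A ≠ B.
A ⊆ B? Yes
A = B? No
A ⊂ B: Yes (A is a proper subset of B)

Yes, A ⊂ B


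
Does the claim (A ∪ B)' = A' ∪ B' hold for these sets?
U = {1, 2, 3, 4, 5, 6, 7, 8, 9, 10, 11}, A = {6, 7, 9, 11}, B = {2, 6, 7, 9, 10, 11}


LHS: A ∪ B = {2, 6, 7, 9, 10, 11}
(A ∪ B)' = U \ (A ∪ B) = {1, 3, 4, 5, 8}
A' = {1, 2, 3, 4, 5, 8, 10}, B' = {1, 3, 4, 5, 8}
Claimed RHS: A' ∪ B' = {1, 2, 3, 4, 5, 8, 10}
Identity is INVALID: LHS = {1, 3, 4, 5, 8} but the RHS claimed here equals {1, 2, 3, 4, 5, 8, 10}. The correct form is (A ∪ B)' = A' ∩ B'.

Identity is invalid: (A ∪ B)' = {1, 3, 4, 5, 8} but A' ∪ B' = {1, 2, 3, 4, 5, 8, 10}. The correct De Morgan law is (A ∪ B)' = A' ∩ B'.


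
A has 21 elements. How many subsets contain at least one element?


Total subsets = 2^n = 2^21 = 2097152
Non-empty subsets exclude the empty set: 2^n - 1
= 2097152 - 1
= 2097151

Number of non-empty subsets = 2097151


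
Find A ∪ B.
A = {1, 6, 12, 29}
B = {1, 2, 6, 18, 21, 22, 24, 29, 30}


A ∪ B = all elements in A or B (or both)
A = {1, 6, 12, 29}
B = {1, 2, 6, 18, 21, 22, 24, 29, 30}
A ∪ B = {1, 2, 6, 12, 18, 21, 22, 24, 29, 30}

A ∪ B = {1, 2, 6, 12, 18, 21, 22, 24, 29, 30}


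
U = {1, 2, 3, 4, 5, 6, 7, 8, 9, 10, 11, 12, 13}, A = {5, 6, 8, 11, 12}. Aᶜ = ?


Aᶜ = U \ A = elements in U but not in A
U = {1, 2, 3, 4, 5, 6, 7, 8, 9, 10, 11, 12, 13}
A = {5, 6, 8, 11, 12}
Aᶜ = {1, 2, 3, 4, 7, 9, 10, 13}

Aᶜ = {1, 2, 3, 4, 7, 9, 10, 13}


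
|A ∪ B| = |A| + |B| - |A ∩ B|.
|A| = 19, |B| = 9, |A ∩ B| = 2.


|A ∪ B| = |A| + |B| - |A ∩ B|
= 19 + 9 - 2
= 26

|A ∪ B| = 26


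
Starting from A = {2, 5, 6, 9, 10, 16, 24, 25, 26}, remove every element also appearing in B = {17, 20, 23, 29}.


A \ B = elements in A but not in B
A = {2, 5, 6, 9, 10, 16, 24, 25, 26}
B = {17, 20, 23, 29}
Remove from A any elements in B
A \ B = {2, 5, 6, 9, 10, 16, 24, 25, 26}

A \ B = {2, 5, 6, 9, 10, 16, 24, 25, 26}


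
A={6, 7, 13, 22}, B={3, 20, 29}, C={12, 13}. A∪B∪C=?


A ∪ B = {3, 6, 7, 13, 20, 22, 29}
(A ∪ B) ∪ C = {3, 6, 7, 12, 13, 20, 22, 29}

A ∪ B ∪ C = {3, 6, 7, 12, 13, 20, 22, 29}


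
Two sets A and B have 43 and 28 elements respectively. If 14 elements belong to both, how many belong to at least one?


|A ∪ B| = |A| + |B| - |A ∩ B|
= 43 + 28 - 14
= 57

|A ∪ B| = 57


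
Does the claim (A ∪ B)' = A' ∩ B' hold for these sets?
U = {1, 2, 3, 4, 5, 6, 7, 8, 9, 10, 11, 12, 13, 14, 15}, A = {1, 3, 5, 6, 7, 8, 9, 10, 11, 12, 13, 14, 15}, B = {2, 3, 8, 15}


LHS: A ∪ B = {1, 2, 3, 5, 6, 7, 8, 9, 10, 11, 12, 13, 14, 15}
(A ∪ B)' = U \ (A ∪ B) = {4}
A' = {2, 4}, B' = {1, 4, 5, 6, 7, 9, 10, 11, 12, 13, 14}
Claimed RHS: A' ∩ B' = {4}
Identity is VALID: LHS = RHS = {4} ✓

Identity is valid. (A ∪ B)' = A' ∩ B' = {4}


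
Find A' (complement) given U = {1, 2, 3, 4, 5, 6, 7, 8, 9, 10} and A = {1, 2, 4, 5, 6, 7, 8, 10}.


Aᶜ = U \ A = elements in U but not in A
U = {1, 2, 3, 4, 5, 6, 7, 8, 9, 10}
A = {1, 2, 4, 5, 6, 7, 8, 10}
Aᶜ = {3, 9}

Aᶜ = {3, 9}


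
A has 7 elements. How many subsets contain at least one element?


Total subsets = 2^n = 2^7 = 128
Non-empty subsets exclude the empty set: 2^n - 1
= 128 - 1
= 127

Number of non-empty subsets = 127


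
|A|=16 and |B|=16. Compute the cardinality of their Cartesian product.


|A × B| = |A| × |B|
= 16 × 16
= 256

|A × B| = 256


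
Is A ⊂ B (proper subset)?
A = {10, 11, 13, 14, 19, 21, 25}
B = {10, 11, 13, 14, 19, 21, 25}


A ⊂ B requires: A ⊆ B AND A ≠ B.
A ⊆ B? Yes
A = B? Yes
A = B, so A is not a PROPER subset.

No, A is not a proper subset of B


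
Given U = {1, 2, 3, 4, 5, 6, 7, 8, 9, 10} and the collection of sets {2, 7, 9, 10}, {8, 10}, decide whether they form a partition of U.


A partition requires: (1) non-empty parts, (2) pairwise disjoint, (3) union = U
Parts: {2, 7, 9, 10}, {8, 10}
Union of parts: {2, 7, 8, 9, 10}
U = {1, 2, 3, 4, 5, 6, 7, 8, 9, 10}
All non-empty? True
Pairwise disjoint? False
Covers U? False

No, not a valid partition


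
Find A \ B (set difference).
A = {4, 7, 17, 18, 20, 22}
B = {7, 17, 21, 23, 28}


A \ B = elements in A but not in B
A = {4, 7, 17, 18, 20, 22}
B = {7, 17, 21, 23, 28}
Remove from A any elements in B
A \ B = {4, 18, 20, 22}

A \ B = {4, 18, 20, 22}


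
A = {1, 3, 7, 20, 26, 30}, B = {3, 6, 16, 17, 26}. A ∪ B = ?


A ∪ B = all elements in A or B (or both)
A = {1, 3, 7, 20, 26, 30}
B = {3, 6, 16, 17, 26}
A ∪ B = {1, 3, 6, 7, 16, 17, 20, 26, 30}

A ∪ B = {1, 3, 6, 7, 16, 17, 20, 26, 30}


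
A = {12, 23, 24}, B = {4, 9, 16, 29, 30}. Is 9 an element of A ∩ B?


A = {12, 23, 24}, B = {4, 9, 16, 29, 30}
A ∩ B = elements in both A and B
A ∩ B = ∅
Checking if 9 ∈ A ∩ B
9 is not in A ∩ B → False

9 ∉ A ∩ B


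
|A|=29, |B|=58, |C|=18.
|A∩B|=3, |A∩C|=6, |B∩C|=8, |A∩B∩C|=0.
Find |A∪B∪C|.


|A∪B∪C| = |A|+|B|+|C| - |A∩B|-|A∩C|-|B∩C| + |A∩B∩C|
= 29+58+18 - 3-6-8 + 0
= 105 - 17 + 0
= 88

|A ∪ B ∪ C| = 88


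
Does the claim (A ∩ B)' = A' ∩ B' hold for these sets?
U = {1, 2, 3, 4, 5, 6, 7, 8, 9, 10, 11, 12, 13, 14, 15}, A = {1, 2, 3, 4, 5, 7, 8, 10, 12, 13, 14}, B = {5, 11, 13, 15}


LHS: A ∩ B = {5, 13}
(A ∩ B)' = U \ (A ∩ B) = {1, 2, 3, 4, 6, 7, 8, 9, 10, 11, 12, 14, 15}
A' = {6, 9, 11, 15}, B' = {1, 2, 3, 4, 6, 7, 8, 9, 10, 12, 14}
Claimed RHS: A' ∩ B' = {6, 9}
Identity is INVALID: LHS = {1, 2, 3, 4, 6, 7, 8, 9, 10, 11, 12, 14, 15} but the RHS claimed here equals {6, 9}. The correct form is (A ∩ B)' = A' ∪ B'.

Identity is invalid: (A ∩ B)' = {1, 2, 3, 4, 6, 7, 8, 9, 10, 11, 12, 14, 15} but A' ∩ B' = {6, 9}. The correct De Morgan law is (A ∩ B)' = A' ∪ B'.


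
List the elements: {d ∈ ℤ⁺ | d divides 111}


Checking each candidate:
Condition: positive divisors of 111
Result = {1, 3, 37, 111}

{1, 3, 37, 111}


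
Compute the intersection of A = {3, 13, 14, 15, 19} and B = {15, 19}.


A ∩ B = elements in both A and B
A = {3, 13, 14, 15, 19}
B = {15, 19}
A ∩ B = {15, 19}

A ∩ B = {15, 19}


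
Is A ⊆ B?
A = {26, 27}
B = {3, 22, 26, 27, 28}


A ⊆ B means every element of A is in B.
All elements of A are in B.
So A ⊆ B.

Yes, A ⊆ B


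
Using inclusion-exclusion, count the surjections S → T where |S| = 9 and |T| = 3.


n = |S| = 9, k = |T| = 3. Surjections via inclusion-exclusion:
S(n,k) = Σ(-1)^i × C(k,i) × (k-i)^n, i=0 to k
i=0: (-1)^0×C(3,0)×3^9 = 19683
i=1: (-1)^1×C(3,1)×2^9 = -1536
i=2: (-1)^2×C(3,2)×1^9 = 3
i=3: (-1)^3×C(3,3)×0^9 = 0
Total = 18150

Number of surjections = 18150


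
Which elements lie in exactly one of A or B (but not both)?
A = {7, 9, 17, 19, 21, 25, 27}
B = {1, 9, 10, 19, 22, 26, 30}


A △ B = (A \ B) ∪ (B \ A) = elements in exactly one of A or B
A \ B = {7, 17, 21, 25, 27}
B \ A = {1, 10, 22, 26, 30}
A △ B = {1, 7, 10, 17, 21, 22, 25, 26, 27, 30}

A △ B = {1, 7, 10, 17, 21, 22, 25, 26, 27, 30}


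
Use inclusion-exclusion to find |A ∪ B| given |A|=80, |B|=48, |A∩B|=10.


|A ∪ B| = |A| + |B| - |A ∩ B|
= 80 + 48 - 10
= 118

|A ∪ B| = 118


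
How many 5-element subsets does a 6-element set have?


C(n,k) = n! / (k!(n-k)!)
C(6,5) = 6! / (5!1!)
= 6

C(6,5) = 6


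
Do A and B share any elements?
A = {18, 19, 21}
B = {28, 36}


Disjoint means A ∩ B = ∅.
A ∩ B = ∅
A ∩ B = ∅, so A and B are disjoint.

No — A and B share no elements (A ∩ B = ∅), so they are disjoint


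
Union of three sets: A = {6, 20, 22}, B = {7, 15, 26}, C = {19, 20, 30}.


A ∪ B = {6, 7, 15, 20, 22, 26}
(A ∪ B) ∪ C = {6, 7, 15, 19, 20, 22, 26, 30}

A ∪ B ∪ C = {6, 7, 15, 19, 20, 22, 26, 30}


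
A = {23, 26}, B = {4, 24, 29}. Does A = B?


Two sets are equal iff they have exactly the same elements.
A = {23, 26}
B = {4, 24, 29}
Differences: {4, 23, 24, 26, 29}
A ≠ B

No, A ≠ B


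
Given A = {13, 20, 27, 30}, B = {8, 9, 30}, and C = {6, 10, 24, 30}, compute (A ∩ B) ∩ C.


A ∩ B = {30}
(A ∩ B) ∩ C = {30}

A ∩ B ∩ C = {30}


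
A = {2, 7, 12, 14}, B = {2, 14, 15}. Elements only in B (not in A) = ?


A = {2, 7, 12, 14}
B = {2, 14, 15}
Region: only in B (not in A)
Elements: {15}

Elements only in B (not in A): {15}


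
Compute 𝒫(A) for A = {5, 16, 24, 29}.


|A| = 4, so |P(A)| = 2^4 = 16
Enumerate subsets by cardinality (0 to 4):
∅, {5}, {16}, {24}, {29}, {5, 16}, {5, 24}, {5, 29}, {16, 24}, {16, 29}, {24, 29}, {5, 16, 24}, {5, 16, 29}, {5, 24, 29}, {16, 24, 29}, {5, 16, 24, 29}

P(A) has 16 subsets: ∅, {5}, {16}, {24}, {29}, {5, 16}, {5, 24}, {5, 29}, {16, 24}, {16, 29}, {24, 29}, {5, 16, 24}, {5, 16, 29}, {5, 24, 29}, {16, 24, 29}, {5, 16, 24, 29}


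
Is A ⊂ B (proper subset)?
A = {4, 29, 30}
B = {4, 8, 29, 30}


A ⊂ B requires: A ⊆ B AND A ≠ B.
A ⊆ B? Yes
A = B? No
A ⊂ B: Yes (A is a proper subset of B)

Yes, A ⊂ B


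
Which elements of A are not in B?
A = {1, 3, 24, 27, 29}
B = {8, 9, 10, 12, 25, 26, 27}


A \ B = elements in A but not in B
A = {1, 3, 24, 27, 29}
B = {8, 9, 10, 12, 25, 26, 27}
Remove from A any elements in B
A \ B = {1, 3, 24, 29}

A \ B = {1, 3, 24, 29}


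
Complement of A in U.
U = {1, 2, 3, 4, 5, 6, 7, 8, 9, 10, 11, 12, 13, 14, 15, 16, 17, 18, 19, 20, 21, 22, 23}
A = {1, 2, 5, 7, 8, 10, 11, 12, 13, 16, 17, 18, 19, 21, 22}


Aᶜ = U \ A = elements in U but not in A
U = {1, 2, 3, 4, 5, 6, 7, 8, 9, 10, 11, 12, 13, 14, 15, 16, 17, 18, 19, 20, 21, 22, 23}
A = {1, 2, 5, 7, 8, 10, 11, 12, 13, 16, 17, 18, 19, 21, 22}
Aᶜ = {3, 4, 6, 9, 14, 15, 20, 23}

Aᶜ = {3, 4, 6, 9, 14, 15, 20, 23}


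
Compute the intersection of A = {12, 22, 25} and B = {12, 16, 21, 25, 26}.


A ∩ B = elements in both A and B
A = {12, 22, 25}
B = {12, 16, 21, 25, 26}
A ∩ B = {12, 25}

A ∩ B = {12, 25}


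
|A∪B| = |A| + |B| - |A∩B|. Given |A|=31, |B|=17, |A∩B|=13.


|A ∪ B| = |A| + |B| - |A ∩ B|
= 31 + 17 - 13
= 35

|A ∪ B| = 35


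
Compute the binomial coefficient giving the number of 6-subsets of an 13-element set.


C(n,k) = n! / (k!(n-k)!)
C(13,6) = 13! / (6!7!)
= 1716

C(13,6) = 1716


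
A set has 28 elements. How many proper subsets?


Total subsets = 2^n = 2^28 = 268435456
Proper subsets exclude the set itself: 2^n - 1
= 268435456 - 1
= 268435455

Number of proper subsets = 268435455


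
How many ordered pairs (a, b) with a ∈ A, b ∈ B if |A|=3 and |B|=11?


|A × B| = |A| × |B|
= 3 × 11
= 33

|A × B| = 33


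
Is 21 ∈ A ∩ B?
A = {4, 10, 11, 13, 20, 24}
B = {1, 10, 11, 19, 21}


A = {4, 10, 11, 13, 20, 24}, B = {1, 10, 11, 19, 21}
A ∩ B = elements in both A and B
A ∩ B = {10, 11}
Checking if 21 ∈ A ∩ B
21 is not in A ∩ B → False

21 ∉ A ∩ B


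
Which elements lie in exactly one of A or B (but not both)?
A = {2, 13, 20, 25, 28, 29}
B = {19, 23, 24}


A △ B = (A \ B) ∪ (B \ A) = elements in exactly one of A or B
A \ B = {2, 13, 20, 25, 28, 29}
B \ A = {19, 23, 24}
A △ B = {2, 13, 19, 20, 23, 24, 25, 28, 29}

A △ B = {2, 13, 19, 20, 23, 24, 25, 28, 29}


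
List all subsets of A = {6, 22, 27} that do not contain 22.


A subset of A that omits 22 is a subset of A \ {22}, so there are 2^(n-1) = 2^2 = 4 of them.
Subsets excluding 22: ∅, {6}, {27}, {6, 27}

Subsets excluding 22 (4 total): ∅, {6}, {27}, {6, 27}


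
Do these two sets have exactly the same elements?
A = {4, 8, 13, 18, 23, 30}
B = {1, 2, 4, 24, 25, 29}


Two sets are equal iff they have exactly the same elements.
A = {4, 8, 13, 18, 23, 30}
B = {1, 2, 4, 24, 25, 29}
Differences: {1, 2, 8, 13, 18, 23, 24, 25, 29, 30}
A ≠ B

No, A ≠ B


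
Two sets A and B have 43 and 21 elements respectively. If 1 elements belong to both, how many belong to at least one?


|A ∪ B| = |A| + |B| - |A ∩ B|
= 43 + 21 - 1
= 63

|A ∪ B| = 63


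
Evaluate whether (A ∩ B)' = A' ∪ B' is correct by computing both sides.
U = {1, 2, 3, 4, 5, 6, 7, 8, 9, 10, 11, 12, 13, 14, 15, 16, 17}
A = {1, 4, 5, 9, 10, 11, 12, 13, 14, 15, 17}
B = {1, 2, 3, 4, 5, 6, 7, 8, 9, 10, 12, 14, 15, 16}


LHS: A ∩ B = {1, 4, 5, 9, 10, 12, 14, 15}
(A ∩ B)' = U \ (A ∩ B) = {2, 3, 6, 7, 8, 11, 13, 16, 17}
A' = {2, 3, 6, 7, 8, 16}, B' = {11, 13, 17}
Claimed RHS: A' ∪ B' = {2, 3, 6, 7, 8, 11, 13, 16, 17}
Identity is VALID: LHS = RHS = {2, 3, 6, 7, 8, 11, 13, 16, 17} ✓

Identity is valid. (A ∩ B)' = A' ∪ B' = {2, 3, 6, 7, 8, 11, 13, 16, 17}


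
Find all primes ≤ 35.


Checking each candidate:
Condition: primes ≤ 35
Result = {2, 3, 5, 7, 11, 13, 17, 19, 23, 29, 31}

{2, 3, 5, 7, 11, 13, 17, 19, 23, 29, 31}


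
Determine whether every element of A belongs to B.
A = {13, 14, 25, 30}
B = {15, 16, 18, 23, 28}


A ⊆ B means every element of A is in B.
Elements in A not in B: {13, 14, 25, 30}
So A ⊄ B.

No, A ⊄ B


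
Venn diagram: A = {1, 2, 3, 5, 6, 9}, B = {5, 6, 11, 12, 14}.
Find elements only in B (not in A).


A = {1, 2, 3, 5, 6, 9}
B = {5, 6, 11, 12, 14}
Region: only in B (not in A)
Elements: {11, 12, 14}

Elements only in B (not in A): {11, 12, 14}


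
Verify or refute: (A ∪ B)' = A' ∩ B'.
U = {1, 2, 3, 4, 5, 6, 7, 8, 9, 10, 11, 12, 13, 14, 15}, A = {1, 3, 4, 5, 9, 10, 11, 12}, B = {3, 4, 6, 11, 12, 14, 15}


LHS: A ∪ B = {1, 3, 4, 5, 6, 9, 10, 11, 12, 14, 15}
(A ∪ B)' = U \ (A ∪ B) = {2, 7, 8, 13}
A' = {2, 6, 7, 8, 13, 14, 15}, B' = {1, 2, 5, 7, 8, 9, 10, 13}
Claimed RHS: A' ∩ B' = {2, 7, 8, 13}
Identity is VALID: LHS = RHS = {2, 7, 8, 13} ✓

Identity is valid. (A ∪ B)' = A' ∩ B' = {2, 7, 8, 13}


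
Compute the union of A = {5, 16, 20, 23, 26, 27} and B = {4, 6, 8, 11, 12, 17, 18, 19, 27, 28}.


A ∪ B = all elements in A or B (or both)
A = {5, 16, 20, 23, 26, 27}
B = {4, 6, 8, 11, 12, 17, 18, 19, 27, 28}
A ∪ B = {4, 5, 6, 8, 11, 12, 16, 17, 18, 19, 20, 23, 26, 27, 28}

A ∪ B = {4, 5, 6, 8, 11, 12, 16, 17, 18, 19, 20, 23, 26, 27, 28}


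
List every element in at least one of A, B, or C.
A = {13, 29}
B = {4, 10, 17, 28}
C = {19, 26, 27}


A ∪ B = {4, 10, 13, 17, 28, 29}
(A ∪ B) ∪ C = {4, 10, 13, 17, 19, 26, 27, 28, 29}

A ∪ B ∪ C = {4, 10, 13, 17, 19, 26, 27, 28, 29}
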